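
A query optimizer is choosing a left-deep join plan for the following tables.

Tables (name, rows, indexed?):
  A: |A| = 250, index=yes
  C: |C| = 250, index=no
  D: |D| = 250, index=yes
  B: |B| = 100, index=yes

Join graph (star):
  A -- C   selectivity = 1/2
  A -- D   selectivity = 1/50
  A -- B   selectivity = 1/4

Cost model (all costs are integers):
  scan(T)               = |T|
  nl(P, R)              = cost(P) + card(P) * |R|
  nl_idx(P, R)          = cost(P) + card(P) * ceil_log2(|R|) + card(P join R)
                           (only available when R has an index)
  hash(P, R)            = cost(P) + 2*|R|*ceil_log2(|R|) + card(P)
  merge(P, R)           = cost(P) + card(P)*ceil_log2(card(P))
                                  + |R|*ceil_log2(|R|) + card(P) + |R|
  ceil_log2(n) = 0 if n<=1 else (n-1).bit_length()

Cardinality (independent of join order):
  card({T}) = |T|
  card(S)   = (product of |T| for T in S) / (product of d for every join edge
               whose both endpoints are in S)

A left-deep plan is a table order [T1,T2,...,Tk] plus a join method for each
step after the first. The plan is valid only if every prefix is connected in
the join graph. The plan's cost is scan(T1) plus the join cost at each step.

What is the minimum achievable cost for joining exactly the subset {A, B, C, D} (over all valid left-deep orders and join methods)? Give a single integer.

41400

Selinger DP over subsets of {A,B,C,D}:
  {A}: scan cost=250, card=250
  {C}: scan cost=250, card=250
  {D}: scan cost=250, card=250
  {B}: scan cost=100, card=100
  {AC}: card=31250; try (C,hash)→4500, (A,hash)→4500, (C,merge)→4750, (A,merge)→4750, (A,nl_idx)→33500, (C,nl)→62750 …(+1); best=4500 via (C,hash)
  {AD}: card=1250; try (D,nl_idx)→3500, (A,nl_idx)→3500, (D,hash)→4500, (A,hash)→4500, (D,merge)→4750, (A,merge)→4750 …(+2); best=3500 via (D,nl_idx)
  {AB}: card=6250; try (B,hash)→1900, (A,merge)→3150, (B,merge)→3300, (A,hash)→4200, (A,nl_idx)→7150, (B,nl_idx)→8250 …(+2); best=1900 via (B,hash)
  {ACD}: card=156250; try (C,hash)→8750, (C,merge)→20750, (D,hash)→39750, (C,nl)→316000, (D,nl_idx)→410750, (D,merge)→506750 …(+1); best=8750 via (C,hash)
  {ABC}: card=781250; try (C,hash)→12150, (B,hash)→37150, (C,merge)→91650, (B,merge)→505300, (B,nl_idx)→1004500, (C,nl)→1564400 …(+1); best=12150 via (C,hash)
  {ABD}: card=31250; try (B,hash)→6150, (D,hash)→12150, (B,merge)→19300, (B,nl_idx)→43500, (D,nl_idx)→83150, (D,merge)→91650 …(+2); best=6150 via (B,hash)
  {ABCD}: card=3906250; try (C,hash)→41400, (B,hash)→166400, (C,merge)→508400, (D,hash)→797400, (B,merge)→2978300, (B,nl_idx)→5008750 …(+5); best=41400 via (C,hash)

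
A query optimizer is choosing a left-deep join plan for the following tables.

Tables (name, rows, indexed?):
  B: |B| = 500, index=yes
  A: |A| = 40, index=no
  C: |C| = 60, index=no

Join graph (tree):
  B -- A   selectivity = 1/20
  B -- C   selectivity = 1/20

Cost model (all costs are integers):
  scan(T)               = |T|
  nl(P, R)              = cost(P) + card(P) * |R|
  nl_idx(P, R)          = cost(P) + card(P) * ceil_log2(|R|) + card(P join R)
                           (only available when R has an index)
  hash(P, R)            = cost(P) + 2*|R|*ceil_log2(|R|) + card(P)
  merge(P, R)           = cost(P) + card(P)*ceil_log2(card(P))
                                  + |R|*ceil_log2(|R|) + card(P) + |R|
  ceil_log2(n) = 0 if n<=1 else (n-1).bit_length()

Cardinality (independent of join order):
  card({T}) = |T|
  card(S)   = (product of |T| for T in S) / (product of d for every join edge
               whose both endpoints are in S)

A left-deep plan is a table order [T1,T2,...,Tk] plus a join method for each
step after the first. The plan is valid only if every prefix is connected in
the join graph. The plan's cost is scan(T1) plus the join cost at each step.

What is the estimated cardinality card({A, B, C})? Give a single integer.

Tables in S: A(40), B(500), C(60)
Edges inside S: B-A(d=20), B-C(d=20)
numerator = 40 * 500 * 60 = 1200000
denominator = 20 * 20 = 400
card(S) = 1200000 / 400 = 3000

3000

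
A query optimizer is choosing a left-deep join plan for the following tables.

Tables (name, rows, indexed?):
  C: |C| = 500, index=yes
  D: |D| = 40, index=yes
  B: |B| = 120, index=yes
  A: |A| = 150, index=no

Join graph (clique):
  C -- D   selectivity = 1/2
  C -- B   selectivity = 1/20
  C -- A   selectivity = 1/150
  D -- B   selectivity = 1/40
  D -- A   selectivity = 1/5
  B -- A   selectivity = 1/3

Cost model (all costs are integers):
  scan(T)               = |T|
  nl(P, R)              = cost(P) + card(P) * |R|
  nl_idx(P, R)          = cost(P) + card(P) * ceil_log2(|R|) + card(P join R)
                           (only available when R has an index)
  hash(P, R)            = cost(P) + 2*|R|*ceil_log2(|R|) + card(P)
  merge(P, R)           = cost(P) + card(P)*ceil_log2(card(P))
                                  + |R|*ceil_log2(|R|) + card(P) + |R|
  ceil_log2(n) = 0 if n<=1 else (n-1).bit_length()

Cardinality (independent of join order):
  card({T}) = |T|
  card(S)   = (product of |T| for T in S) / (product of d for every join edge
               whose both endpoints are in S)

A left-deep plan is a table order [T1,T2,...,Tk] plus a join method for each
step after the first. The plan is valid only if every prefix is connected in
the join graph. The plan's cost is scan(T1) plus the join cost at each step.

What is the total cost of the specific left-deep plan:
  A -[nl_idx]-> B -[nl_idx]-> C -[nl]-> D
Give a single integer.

step 1: scan A: cost=150, card=150
step 2: join B via nl_idx
    card(P join B) = 150*120/(3) = 6000
    cost = 150 + 150*7 + 6000 = 7200
step 3: join C via nl_idx
    card(P join C) = 6000*500/(20*150) = 1000
    cost = 7200 + 6000*9 + 1000 = 62200
step 4: join D via nl
    card(P join D) = 1000*40/(2*40*5) = 100
    cost = 62200 + 1000*40 = 102200

102200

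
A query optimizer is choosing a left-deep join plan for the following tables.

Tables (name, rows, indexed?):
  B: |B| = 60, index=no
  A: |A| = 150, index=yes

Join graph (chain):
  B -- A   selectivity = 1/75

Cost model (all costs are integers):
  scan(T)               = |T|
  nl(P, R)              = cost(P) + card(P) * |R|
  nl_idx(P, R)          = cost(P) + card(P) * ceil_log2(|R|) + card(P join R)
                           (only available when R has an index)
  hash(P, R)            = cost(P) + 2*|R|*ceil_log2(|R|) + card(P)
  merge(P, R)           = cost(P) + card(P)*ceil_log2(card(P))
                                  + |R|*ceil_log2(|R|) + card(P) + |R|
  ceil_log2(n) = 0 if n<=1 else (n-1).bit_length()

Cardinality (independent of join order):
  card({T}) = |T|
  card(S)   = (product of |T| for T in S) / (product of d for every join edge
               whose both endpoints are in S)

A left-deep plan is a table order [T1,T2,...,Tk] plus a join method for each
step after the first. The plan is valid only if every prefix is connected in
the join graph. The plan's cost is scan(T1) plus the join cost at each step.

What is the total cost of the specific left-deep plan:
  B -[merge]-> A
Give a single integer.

1830

step 1: scan B: cost=60, card=60
step 2: join A via merge
    card(P join A) = 60*150/(75) = 120
    cost = 60 + 60*6 + 150*8 + 60 + 150 = 1830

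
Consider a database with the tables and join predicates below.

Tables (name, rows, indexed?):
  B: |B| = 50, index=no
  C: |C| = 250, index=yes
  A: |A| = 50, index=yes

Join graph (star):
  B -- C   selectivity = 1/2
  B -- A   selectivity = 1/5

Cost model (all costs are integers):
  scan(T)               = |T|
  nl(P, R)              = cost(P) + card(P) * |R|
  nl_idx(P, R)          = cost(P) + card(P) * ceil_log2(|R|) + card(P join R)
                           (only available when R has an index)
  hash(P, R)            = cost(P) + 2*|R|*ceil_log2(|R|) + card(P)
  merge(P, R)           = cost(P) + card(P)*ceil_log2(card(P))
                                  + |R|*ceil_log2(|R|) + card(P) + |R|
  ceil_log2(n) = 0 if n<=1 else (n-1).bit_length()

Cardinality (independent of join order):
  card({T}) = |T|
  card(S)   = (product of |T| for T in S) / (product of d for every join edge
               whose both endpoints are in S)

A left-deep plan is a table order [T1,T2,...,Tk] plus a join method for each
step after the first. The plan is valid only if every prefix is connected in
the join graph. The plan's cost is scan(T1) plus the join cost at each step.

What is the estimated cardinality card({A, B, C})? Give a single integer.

Tables in S: A(50), B(50), C(250)
Edges inside S: B-C(d=2), B-A(d=5)
numerator = 50 * 50 * 250 = 625000
denominator = 2 * 5 = 10
card(S) = 625000 / 10 = 62500

62500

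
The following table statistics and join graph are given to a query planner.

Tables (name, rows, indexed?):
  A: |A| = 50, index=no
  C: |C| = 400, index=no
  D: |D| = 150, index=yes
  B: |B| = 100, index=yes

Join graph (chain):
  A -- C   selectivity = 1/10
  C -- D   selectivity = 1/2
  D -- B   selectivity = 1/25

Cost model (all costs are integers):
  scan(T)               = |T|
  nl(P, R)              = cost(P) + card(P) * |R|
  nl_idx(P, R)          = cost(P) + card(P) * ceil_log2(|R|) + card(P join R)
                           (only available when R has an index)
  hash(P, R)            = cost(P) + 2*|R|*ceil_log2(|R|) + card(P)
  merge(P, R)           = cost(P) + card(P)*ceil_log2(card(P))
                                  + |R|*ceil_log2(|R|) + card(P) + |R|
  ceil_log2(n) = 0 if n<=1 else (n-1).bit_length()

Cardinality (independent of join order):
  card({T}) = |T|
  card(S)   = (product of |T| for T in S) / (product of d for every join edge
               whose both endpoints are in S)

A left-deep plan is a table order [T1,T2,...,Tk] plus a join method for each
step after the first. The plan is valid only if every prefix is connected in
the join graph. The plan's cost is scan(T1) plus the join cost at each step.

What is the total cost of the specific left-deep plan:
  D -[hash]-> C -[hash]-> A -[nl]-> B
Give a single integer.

15038100

step 1: scan D: cost=150, card=150
step 2: join C via hash
    card(P join C) = 150*400/(2) = 30000
    cost = 150 + 2*400*9 + 150 = 7500
step 3: join A via hash
    card(P join A) = 30000*50/(10) = 150000
    cost = 7500 + 2*50*6 + 30000 = 38100
step 4: join B via nl
    card(P join B) = 150000*100/(25) = 600000
    cost = 38100 + 150000*100 = 15038100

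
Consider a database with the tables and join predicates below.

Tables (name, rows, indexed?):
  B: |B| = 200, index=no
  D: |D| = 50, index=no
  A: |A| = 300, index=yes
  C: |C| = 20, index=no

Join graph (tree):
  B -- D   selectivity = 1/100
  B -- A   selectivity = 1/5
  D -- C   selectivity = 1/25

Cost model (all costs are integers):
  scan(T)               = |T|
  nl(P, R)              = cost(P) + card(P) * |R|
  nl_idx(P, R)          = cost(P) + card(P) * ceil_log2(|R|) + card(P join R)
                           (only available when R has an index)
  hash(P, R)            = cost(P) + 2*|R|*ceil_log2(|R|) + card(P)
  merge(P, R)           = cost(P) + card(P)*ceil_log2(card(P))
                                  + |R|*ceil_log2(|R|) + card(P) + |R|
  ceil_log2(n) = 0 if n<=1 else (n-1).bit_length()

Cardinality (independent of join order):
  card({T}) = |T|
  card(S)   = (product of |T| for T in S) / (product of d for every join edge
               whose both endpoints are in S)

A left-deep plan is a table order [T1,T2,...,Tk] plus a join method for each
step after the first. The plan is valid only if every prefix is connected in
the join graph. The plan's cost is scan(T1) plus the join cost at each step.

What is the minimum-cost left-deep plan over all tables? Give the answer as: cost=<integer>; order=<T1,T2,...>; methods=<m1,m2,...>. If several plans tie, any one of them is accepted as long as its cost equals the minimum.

Selinger DP (subsets sized 1..n):
  {B}: scan cost=200, card=200
  {D}: scan cost=50, card=50
  {A}: scan cost=300, card=300
  {C}: scan cost=20, card=20
  {BD}: card=100; try (D,hash)→1000, (B,merge)→2200, (D,merge)→2350, (B,hash)→3300, (B,nl)→10050, (D,nl)→10200; best=1000 via (D,hash)
  {AB}: card=12000; try (B,hash)→3800, (A,merge)→5000, (B,merge)→5100, (A,hash)→5800, (A,nl_idx)→14000, (A,nl)→60200 …(+1); best=3800 via (B,hash)
  {CD}: card=40; try (C,hash)→300, (D,merge)→490, (C,merge)→520, (D,hash)→640, (D,nl)→1020, (C,nl)→1050; best=300 via (C,hash)
  {ABD}: card=6000; try (A,merge)→4800, (A,hash)→6500, (A,nl_idx)→7900, (D,hash)→16400, (A,nl)→31000, (D,merge)→184150 …(+1); best=4800 via (A,merge)
  {BCD}: card=80; try (C,hash)→1300, (C,merge)→1920, (B,merge)→2380, (C,nl)→3000, (B,hash)→3540, (B,nl)→8300; best=1300 via (C,hash)
  {ABCD}: card=4800; try (A,merge)→4940, (A,hash)→6780, (A,nl_idx)→6820, (C,hash)→11000, (A,nl)→25300, (C,merge)→88920 …(+1); best=4940 via (A,merge)

cost=4940; order=B,D,C,A; methods=hash,hash,merge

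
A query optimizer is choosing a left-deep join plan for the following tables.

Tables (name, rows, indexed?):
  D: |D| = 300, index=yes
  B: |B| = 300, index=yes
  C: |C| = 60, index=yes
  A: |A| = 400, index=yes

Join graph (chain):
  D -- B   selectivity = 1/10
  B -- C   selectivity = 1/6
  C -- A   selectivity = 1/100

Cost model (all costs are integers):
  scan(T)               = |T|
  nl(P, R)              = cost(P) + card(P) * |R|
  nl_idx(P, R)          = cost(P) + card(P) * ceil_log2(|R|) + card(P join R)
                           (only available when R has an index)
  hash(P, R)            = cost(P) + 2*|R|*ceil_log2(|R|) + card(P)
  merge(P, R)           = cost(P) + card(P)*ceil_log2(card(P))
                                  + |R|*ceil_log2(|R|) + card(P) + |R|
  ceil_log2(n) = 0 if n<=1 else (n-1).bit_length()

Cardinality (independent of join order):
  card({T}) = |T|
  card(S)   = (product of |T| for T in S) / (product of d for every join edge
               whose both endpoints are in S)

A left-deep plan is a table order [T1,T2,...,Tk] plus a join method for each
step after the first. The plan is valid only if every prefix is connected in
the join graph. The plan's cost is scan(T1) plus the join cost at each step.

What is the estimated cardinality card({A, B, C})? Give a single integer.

12000

Tables in S: A(400), B(300), C(60)
Edges inside S: B-C(d=6), C-A(d=100)
numerator = 400 * 300 * 60 = 7200000
denominator = 6 * 100 = 600
card(S) = 7200000 / 600 = 12000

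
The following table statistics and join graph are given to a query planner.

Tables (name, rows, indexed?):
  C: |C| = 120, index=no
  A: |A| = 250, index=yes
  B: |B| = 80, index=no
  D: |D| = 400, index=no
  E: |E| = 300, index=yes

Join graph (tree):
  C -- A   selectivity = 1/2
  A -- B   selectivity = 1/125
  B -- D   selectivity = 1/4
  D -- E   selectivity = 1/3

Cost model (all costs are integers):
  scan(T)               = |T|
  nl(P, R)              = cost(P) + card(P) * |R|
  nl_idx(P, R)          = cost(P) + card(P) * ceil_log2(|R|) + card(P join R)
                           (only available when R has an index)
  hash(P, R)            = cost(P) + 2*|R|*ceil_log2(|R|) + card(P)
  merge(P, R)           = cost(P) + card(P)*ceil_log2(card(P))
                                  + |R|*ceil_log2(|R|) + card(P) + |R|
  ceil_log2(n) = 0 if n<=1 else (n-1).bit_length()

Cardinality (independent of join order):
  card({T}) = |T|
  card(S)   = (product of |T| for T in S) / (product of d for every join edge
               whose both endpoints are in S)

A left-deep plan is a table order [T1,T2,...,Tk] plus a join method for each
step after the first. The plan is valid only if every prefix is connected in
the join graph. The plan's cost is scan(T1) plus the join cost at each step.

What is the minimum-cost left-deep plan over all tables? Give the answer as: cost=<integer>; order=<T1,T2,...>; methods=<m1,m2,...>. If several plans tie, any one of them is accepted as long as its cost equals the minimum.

Selinger DP (subsets sized 1..n):
  {C}: scan cost=120, card=120
  {A}: scan cost=250, card=250
  {B}: scan cost=80, card=80
  {D}: scan cost=400, card=400
  {E}: scan cost=300, card=300
  {AC}: card=15000; try (C,hash)→2180, (A,merge)→3330, (C,merge)→3460, (A,hash)→4240, (A,nl_idx)→16080, (A,nl)→30120 …(+1); best=2180 via (C,hash)
  {AB}: card=160; try (A,nl_idx)→880, (B,hash)→1620, (A,merge)→2970, (B,merge)→3140, (A,hash)→4160, (A,nl)→20080 …(+1); best=880 via (A,nl_idx)
  {BD}: card=8000; try (B,hash)→1920, (D,merge)→4720, (B,merge)→5040, (D,hash)→7360, (D,nl)→32080, (B,nl)→32400; best=1920 via (B,hash)
  {DE}: card=40000; try (E,hash)→6200, (D,merge)→7300, (E,merge)→7400, (D,hash)→7800, (E,nl_idx)→44000, (D,nl)→120300 …(+1); best=6200 via (E,hash)
  {ABC}: card=9600; try (C,hash)→2720, (C,merge)→3280, (B,hash)→18300, (C,nl)→20080, (B,merge)→227820, (B,nl)→1202180; best=2720 via (C,hash)
  {ABD}: card=16000; try (D,merge)→6320, (D,hash)→8240, (A,hash)→13920, (D,nl)→64880, (A,nl_idx)→81920, (A,merge)→116170 …(+1); best=6320 via (D,merge)
  {BDE}: card=800000; try (E,hash)→15320, (B,hash)→47320, (E,merge)→116920, (B,merge)→686840, (E,nl_idx)→873920, (E,nl)→2401920 …(+1); best=15320 via (E,hash)
  {ABCD}: card=960000; try (D,hash)→19520, (C,hash)→24000, (D,merge)→150720, (C,merge)→247280, (C,nl)→1926320, (D,nl)→3842720; best=19520 via (D,hash)
  {ABDE}: card=1600000; try (E,hash)→27720, (E,merge)→249320, (A,hash)→819320, (E,nl_idx)→1750320, (E,nl)→4806320, (A,nl_idx)→8015320 …(+2); best=27720 via (E,hash)
  {ABCDE}: card=96000000; try (E,hash)→984920, (C,hash)→1629400, (E,merge)→20182520, (C,merge)→35228680, (E,nl_idx)→104659520, (C,nl)→192027720 …(+1); best=984920 via (E,hash)

cost=984920; order=B,A,C,D,E; methods=nl_idx,hash,hash,hash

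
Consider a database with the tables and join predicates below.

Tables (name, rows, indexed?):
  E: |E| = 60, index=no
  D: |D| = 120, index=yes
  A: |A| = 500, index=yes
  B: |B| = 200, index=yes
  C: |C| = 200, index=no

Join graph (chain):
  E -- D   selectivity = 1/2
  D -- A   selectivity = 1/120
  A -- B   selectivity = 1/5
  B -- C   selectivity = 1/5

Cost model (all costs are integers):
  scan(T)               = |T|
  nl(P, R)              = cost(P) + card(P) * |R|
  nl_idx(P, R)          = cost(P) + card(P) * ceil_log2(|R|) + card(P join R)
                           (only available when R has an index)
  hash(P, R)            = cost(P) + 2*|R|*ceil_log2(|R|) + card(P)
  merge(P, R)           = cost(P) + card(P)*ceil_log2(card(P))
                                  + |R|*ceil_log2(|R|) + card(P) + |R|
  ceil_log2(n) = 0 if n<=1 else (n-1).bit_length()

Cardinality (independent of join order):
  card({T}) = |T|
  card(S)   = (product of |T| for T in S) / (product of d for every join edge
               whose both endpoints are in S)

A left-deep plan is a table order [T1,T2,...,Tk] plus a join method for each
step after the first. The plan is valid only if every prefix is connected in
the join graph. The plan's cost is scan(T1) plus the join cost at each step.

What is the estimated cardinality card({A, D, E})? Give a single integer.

Tables in S: A(500), D(120), E(60)
Edges inside S: E-D(d=2), D-A(d=120)
numerator = 500 * 120 * 60 = 3600000
denominator = 2 * 120 = 240
card(S) = 3600000 / 240 = 15000

15000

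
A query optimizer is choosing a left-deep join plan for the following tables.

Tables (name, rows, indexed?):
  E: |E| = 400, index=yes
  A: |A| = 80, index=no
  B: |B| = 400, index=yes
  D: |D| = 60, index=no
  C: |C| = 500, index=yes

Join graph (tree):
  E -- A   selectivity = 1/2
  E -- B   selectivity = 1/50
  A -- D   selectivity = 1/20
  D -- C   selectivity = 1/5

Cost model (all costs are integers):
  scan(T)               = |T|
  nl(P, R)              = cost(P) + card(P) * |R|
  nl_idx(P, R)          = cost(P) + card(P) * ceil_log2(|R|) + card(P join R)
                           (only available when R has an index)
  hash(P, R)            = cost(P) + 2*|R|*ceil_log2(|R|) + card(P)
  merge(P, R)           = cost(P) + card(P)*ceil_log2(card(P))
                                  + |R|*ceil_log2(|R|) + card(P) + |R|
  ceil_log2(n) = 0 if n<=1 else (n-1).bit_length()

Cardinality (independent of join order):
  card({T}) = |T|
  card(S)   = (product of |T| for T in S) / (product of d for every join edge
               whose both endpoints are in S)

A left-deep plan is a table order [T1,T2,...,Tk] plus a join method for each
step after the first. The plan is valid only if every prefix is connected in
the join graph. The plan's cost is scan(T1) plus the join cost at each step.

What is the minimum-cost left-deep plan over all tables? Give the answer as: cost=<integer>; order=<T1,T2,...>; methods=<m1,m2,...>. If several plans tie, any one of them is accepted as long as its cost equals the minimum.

cost=455240; order=A,D,E,B,C; methods=hash,merge,hash,hash

Selinger DP (subsets sized 1..n):
  {E}: scan cost=400, card=400
  {A}: scan cost=80, card=80
  {B}: scan cost=400, card=400
  {D}: scan cost=60, card=60
  {C}: scan cost=500, card=500
  {AE}: card=16000; try (A,hash)→1920, (E,merge)→4720, (A,merge)→5040, (E,hash)→7360, (E,nl_idx)→16800, (E,nl)→32080 …(+1); best=1920 via (A,hash)
  {BE}: card=3200; try (E,nl_idx)→7200, (B,nl_idx)→7200, (E,hash)→8000, (B,hash)→8000, (E,merge)→8400, (B,merge)→8400 …(+2); best=7200 via (E,nl_idx)
  {AD}: card=240; try (D,hash)→880, (A,merge)→1120, (D,merge)→1140, (A,hash)→1240, (A,nl)→4860, (D,nl)→4880; best=880 via (D,hash)
  {CD}: card=6000; try (D,hash)→1720, (C,merge)→5480, (D,merge)→5920, (C,nl_idx)→6600, (C,hash)→9120, (C,nl)→30060 …(+1); best=1720 via (D,hash)
  {ABE}: card=128000; try (A,hash)→11520, (B,hash)→25120, (A,merge)→49440, (B,merge)→245920, (A,nl)→263200, (B,nl_idx)→273920 …(+1); best=11520 via (A,hash)
  {ADE}: card=48000; try (E,merge)→7040, (E,hash)→8320, (D,hash)→18640, (E,nl_idx)→51040, (E,nl)→96880, (D,merge)→242340 …(+1); best=7040 via (E,merge)
  {ACD}: card=24000; try (C,merge)→8040, (A,hash)→8840, (C,hash)→10120, (C,nl_idx)→27040, (A,merge)→86360, (C,nl)→120880 …(+1); best=8040 via (C,merge)
  {ABDE}: card=384000; try (B,hash)→62240, (D,hash)→140240, (B,nl_idx)→823040, (B,merge)→827040, (D,merge)→2315940, (D,nl)→7691520 …(+1); best=62240 via (B,hash)
  {ACDE}: card=4800000; try (E,hash)→39240, (C,hash)→64040, (E,merge)→396040, (C,merge)→828040, (E,nl_idx)→5024040, (C,nl_idx)→5239040 …(+2); best=39240 via (E,hash)
  {ABCDE}: card=38400000; try (C,hash)→455240, (B,hash)→4846440, (C,merge)→7747240, (C,nl_idx)→41918240, (B,nl_idx)→81639240, (B,merge)→115243240 …(+2); best=455240 via (C,hash)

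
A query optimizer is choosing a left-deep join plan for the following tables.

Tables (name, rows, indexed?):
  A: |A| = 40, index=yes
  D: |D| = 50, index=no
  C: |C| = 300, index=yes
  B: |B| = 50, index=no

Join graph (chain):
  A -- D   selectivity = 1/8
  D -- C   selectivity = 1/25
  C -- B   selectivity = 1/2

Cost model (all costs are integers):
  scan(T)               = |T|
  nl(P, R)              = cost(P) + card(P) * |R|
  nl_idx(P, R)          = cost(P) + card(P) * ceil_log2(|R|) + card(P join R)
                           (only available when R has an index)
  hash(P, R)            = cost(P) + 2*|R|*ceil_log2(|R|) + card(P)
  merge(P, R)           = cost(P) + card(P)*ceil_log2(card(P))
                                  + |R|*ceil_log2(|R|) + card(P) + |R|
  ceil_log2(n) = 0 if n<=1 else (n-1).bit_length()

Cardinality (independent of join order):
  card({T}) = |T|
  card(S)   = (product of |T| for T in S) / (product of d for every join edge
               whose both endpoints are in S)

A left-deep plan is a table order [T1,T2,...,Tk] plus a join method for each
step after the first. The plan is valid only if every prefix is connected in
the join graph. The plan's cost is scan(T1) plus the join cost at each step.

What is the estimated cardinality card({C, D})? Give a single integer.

Tables in S: C(300), D(50)
Edges inside S: D-C(d=25)
numerator = 300 * 50 = 15000
denominator = 25 = 25
card(S) = 15000 / 25 = 600

600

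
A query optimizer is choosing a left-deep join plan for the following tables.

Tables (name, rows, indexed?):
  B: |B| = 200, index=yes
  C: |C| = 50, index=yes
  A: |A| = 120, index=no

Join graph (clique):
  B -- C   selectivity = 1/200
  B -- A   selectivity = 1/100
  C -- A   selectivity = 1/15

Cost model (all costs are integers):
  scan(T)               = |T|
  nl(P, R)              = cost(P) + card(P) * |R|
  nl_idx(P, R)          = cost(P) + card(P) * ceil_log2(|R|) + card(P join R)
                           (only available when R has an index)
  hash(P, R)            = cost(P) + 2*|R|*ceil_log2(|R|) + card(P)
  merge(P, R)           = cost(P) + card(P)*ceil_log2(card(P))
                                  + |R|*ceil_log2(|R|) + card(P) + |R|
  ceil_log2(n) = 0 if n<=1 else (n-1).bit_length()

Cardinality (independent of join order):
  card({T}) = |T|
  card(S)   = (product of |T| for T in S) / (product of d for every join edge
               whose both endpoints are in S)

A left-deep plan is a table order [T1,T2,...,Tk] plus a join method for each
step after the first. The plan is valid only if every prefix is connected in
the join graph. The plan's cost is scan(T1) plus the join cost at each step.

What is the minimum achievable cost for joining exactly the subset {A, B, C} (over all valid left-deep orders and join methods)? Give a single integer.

1810

Selinger DP over subsets of {A,B,C}:
  {B}: scan cost=200, card=200
  {C}: scan cost=50, card=50
  {A}: scan cost=120, card=120
  {BC}: card=50; try (B,nl_idx)→500, (C,hash)→1000, (C,nl_idx)→1450, (B,merge)→2200, (C,merge)→2350, (B,hash)→3300 …(+2); best=500 via (B,nl_idx)
  {AB}: card=240; try (B,nl_idx)→1320, (A,hash)→2080, (B,merge)→2880, (A,merge)→2960, (B,hash)→3440, (B,nl)→24120 …(+1); best=1320 via (B,nl_idx)
  {AC}: card=400; try (C,hash)→840, (C,nl_idx)→1240, (A,merge)→1360, (C,merge)→1430, (A,hash)→1780, (A,nl)→6050 …(+1); best=840 via (C,hash)
  {ABC}: card=4; try (A,merge)→1810, (C,hash)→2160, (A,hash)→2230, (C,nl_idx)→2764, (C,merge)→3830, (B,nl_idx)→4044 …(+5); best=1810 via (A,merge)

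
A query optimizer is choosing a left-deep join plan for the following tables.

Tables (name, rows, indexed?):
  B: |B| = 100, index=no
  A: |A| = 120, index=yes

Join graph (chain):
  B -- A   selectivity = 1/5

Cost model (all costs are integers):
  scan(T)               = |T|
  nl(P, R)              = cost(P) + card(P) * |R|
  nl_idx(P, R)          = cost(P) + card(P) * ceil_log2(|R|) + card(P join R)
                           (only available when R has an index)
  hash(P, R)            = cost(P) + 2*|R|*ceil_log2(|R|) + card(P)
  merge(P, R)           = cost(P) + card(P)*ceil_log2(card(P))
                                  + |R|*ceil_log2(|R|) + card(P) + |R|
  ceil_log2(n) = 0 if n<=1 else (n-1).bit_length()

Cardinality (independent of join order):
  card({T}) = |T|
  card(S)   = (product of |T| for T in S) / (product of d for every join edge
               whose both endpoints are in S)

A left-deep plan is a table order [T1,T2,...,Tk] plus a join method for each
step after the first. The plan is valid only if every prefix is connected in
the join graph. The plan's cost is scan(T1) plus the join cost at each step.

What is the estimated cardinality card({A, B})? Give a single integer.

Tables in S: A(120), B(100)
Edges inside S: B-A(d=5)
numerator = 120 * 100 = 12000
denominator = 5 = 5
card(S) = 12000 / 5 = 2400

2400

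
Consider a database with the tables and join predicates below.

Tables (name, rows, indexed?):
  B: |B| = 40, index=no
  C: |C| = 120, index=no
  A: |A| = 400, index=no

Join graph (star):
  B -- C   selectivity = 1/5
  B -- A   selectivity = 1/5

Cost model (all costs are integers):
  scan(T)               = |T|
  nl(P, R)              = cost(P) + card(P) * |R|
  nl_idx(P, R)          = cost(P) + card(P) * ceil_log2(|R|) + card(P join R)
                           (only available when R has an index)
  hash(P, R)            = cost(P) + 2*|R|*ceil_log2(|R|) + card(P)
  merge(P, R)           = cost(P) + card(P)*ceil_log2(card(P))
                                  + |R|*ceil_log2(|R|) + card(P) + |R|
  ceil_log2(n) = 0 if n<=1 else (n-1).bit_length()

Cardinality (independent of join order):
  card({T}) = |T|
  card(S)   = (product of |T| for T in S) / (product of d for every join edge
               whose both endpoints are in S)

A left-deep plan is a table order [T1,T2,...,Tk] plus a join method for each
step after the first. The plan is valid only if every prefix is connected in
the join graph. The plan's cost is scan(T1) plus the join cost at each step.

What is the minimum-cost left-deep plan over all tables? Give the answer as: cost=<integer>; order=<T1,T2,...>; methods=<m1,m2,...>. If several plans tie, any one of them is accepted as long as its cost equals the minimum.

cost=6160; order=A,B,C; methods=hash,hash

Selinger DP (subsets sized 1..n):
  {B}: scan cost=40, card=40
  {C}: scan cost=120, card=120
  {A}: scan cost=400, card=400
  {BC}: card=960; try (B,hash)→720, (C,merge)→1280, (B,merge)→1360, (C,hash)→1760, (C,nl)→4840, (B,nl)→4920; best=720 via (B,hash)
  {AB}: card=3200; try (B,hash)→1280, (A,merge)→4320, (B,merge)→4680, (A,hash)→7280, (A,nl)→16040, (B,nl)→16400; best=1280 via (B,hash)
  {ABC}: card=76800; try (C,hash)→6160, (A,hash)→8880, (A,merge)→15280, (C,merge)→43840, (A,nl)→384720, (C,nl)→385280; best=6160 via (C,hash)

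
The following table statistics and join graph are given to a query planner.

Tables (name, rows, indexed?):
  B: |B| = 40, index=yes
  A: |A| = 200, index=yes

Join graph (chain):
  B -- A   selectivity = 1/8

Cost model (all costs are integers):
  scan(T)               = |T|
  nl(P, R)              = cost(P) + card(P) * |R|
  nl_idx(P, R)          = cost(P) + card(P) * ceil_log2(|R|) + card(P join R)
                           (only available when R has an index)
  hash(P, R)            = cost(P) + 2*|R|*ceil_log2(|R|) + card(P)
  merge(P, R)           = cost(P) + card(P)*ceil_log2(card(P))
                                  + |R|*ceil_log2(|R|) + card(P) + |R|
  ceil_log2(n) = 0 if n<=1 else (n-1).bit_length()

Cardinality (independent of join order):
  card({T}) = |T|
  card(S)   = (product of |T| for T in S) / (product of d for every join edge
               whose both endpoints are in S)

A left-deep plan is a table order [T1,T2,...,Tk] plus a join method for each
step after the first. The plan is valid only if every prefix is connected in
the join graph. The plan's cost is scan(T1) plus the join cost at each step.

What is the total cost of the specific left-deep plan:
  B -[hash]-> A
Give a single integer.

step 1: scan B: cost=40, card=40
step 2: join A via hash
    card(P join A) = 40*200/(8) = 1000
    cost = 40 + 2*200*8 + 40 = 3280

3280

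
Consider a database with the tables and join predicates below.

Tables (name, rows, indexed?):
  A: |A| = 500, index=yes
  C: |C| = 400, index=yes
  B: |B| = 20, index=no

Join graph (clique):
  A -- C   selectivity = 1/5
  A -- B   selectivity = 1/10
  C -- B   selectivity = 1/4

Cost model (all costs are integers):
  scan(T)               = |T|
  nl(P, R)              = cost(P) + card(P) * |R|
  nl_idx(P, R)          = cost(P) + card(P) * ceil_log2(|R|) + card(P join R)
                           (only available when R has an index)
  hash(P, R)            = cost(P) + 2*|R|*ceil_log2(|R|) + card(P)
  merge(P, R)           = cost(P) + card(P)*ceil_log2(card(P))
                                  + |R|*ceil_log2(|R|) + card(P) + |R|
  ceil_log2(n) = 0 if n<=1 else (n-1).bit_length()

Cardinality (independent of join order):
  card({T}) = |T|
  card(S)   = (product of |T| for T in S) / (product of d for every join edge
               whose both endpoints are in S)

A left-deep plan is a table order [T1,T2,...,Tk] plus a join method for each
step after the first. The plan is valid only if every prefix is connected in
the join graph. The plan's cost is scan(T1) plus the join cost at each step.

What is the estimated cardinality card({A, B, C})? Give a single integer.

20000

Tables in S: A(500), B(20), C(400)
Edges inside S: A-C(d=5), A-B(d=10), C-B(d=4)
numerator = 500 * 20 * 400 = 4000000
denominator = 5 * 10 * 4 = 200
card(S) = 4000000 / 200 = 20000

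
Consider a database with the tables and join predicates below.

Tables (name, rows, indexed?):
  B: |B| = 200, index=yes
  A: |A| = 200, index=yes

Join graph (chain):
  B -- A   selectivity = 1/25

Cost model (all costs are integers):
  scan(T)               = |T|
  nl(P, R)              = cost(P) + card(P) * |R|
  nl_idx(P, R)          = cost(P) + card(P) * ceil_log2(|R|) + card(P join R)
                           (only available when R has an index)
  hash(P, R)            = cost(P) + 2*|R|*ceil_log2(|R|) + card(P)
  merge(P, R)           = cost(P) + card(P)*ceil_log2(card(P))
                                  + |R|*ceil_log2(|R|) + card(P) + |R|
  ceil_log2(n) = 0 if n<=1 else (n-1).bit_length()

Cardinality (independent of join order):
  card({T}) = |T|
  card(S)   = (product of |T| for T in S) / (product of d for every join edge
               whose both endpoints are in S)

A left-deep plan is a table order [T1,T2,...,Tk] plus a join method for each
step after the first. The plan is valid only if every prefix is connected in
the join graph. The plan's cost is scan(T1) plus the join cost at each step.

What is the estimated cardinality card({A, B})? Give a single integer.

1600

Tables in S: A(200), B(200)
Edges inside S: B-A(d=25)
numerator = 200 * 200 = 40000
denominator = 25 = 25
card(S) = 40000 / 25 = 1600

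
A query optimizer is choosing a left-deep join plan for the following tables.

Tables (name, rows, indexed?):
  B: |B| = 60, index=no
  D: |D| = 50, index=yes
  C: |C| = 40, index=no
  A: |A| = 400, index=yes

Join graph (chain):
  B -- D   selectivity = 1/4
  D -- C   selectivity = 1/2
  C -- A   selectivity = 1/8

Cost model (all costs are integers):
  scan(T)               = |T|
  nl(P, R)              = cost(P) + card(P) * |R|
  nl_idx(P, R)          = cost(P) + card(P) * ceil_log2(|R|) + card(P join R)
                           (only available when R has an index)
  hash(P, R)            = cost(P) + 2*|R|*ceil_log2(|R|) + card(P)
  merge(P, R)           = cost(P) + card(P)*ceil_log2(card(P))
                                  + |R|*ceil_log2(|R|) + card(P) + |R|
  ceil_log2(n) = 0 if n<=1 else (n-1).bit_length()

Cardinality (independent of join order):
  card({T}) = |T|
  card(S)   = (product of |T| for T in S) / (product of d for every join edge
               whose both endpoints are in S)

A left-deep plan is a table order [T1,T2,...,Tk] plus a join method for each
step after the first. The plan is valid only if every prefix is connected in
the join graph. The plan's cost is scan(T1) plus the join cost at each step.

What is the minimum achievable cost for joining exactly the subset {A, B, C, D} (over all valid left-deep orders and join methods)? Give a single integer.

Selinger DP over subsets of {A,B,C,D}:
  {B}: scan cost=60, card=60
  {D}: scan cost=50, card=50
  {C}: scan cost=40, card=40
  {A}: scan cost=400, card=400
  {BD}: card=750; try (D,hash)→720, (B,hash)→820, (B,merge)→820, (D,merge)→830, (D,nl_idx)→1170, (B,nl)→3050 …(+1); best=720 via (D,hash)
  {CD}: card=1000; try (C,hash)→580, (D,merge)→670, (D,hash)→680, (C,merge)→680, (D,nl_idx)→1280, (D,nl)→2040 …(+1); best=580 via (C,hash)
  {AC}: card=2000; try (C,hash)→1280, (A,nl_idx)→2400, (A,merge)→4320, (C,merge)→4680, (A,hash)→7280, (A,nl)→16040 …(+1); best=1280 via (C,hash)
  {BCD}: card=15000; try (C,hash)→1950, (B,hash)→2300, (C,merge)→9250, (B,merge)→12000, (C,nl)→30720, (B,nl)→60580; best=1950 via (C,hash)
  {ACD}: card=50000; try (D,hash)→3880, (A,hash)→8780, (A,merge)→15580, (D,merge)→25630, (A,nl_idx)→59580, (D,nl_idx)→63280 …(+2); best=3880 via (D,hash)
  {ABCD}: card=750000; try (A,hash)→24150, (B,hash)→54600, (A,merge)→230950, (B,merge)→854300, (A,nl_idx)→886950, (B,nl)→3003880 …(+1); best=24150 via (A,hash)

24150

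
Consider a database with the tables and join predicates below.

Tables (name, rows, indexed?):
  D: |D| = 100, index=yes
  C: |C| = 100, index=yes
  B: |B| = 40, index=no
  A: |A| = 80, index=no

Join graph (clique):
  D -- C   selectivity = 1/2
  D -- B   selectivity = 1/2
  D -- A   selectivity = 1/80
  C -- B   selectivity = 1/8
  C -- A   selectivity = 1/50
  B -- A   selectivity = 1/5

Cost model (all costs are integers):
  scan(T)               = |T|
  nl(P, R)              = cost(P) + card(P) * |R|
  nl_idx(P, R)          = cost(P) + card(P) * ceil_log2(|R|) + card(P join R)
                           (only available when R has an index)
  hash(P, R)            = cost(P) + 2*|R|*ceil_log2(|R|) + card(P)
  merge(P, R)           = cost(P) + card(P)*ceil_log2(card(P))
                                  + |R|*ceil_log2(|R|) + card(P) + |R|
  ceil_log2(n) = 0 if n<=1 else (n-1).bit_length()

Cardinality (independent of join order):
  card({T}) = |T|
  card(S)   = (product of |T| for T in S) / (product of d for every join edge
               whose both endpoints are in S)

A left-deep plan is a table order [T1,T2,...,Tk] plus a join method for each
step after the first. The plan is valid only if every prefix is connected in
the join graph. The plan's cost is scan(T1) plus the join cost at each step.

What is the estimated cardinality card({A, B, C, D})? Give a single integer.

50

Tables in S: A(80), B(40), C(100), D(100)
Edges inside S: D-C(d=2), D-B(d=2), D-A(d=80), C-B(d=8), C-A(d=50), B-A(d=5)
numerator = 80 * 40 * 100 * 100 = 32000000
denominator = 2 * 2 * 80 * 8 * 50 * 5 = 640000
card(S) = 32000000 / 640000 = 50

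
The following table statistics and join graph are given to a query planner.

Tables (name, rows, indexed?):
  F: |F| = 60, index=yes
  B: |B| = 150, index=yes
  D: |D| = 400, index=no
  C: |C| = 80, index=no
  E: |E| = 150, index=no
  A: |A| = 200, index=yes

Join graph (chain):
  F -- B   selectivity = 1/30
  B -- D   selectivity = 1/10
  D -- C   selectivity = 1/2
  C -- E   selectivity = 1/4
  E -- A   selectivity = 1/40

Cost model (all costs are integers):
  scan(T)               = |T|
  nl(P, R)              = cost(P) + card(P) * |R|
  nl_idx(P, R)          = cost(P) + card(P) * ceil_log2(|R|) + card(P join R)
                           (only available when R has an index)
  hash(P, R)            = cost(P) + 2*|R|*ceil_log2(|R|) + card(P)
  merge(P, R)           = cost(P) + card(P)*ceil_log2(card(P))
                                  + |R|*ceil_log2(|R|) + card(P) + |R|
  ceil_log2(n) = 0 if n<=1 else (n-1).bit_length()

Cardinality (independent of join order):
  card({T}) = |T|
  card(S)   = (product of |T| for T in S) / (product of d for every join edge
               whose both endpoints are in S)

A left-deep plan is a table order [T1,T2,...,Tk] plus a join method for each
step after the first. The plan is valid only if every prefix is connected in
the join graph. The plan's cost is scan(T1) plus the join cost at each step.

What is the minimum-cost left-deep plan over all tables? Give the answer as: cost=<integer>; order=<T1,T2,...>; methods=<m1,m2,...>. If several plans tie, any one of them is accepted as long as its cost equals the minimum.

Selinger DP (subsets sized 1..n):
  {F}: scan cost=60, card=60
  {B}: scan cost=150, card=150
  {D}: scan cost=400, card=400
  {C}: scan cost=80, card=80
  {E}: scan cost=150, card=150
  {A}: scan cost=200, card=200
  {BF}: card=300; try (B,nl_idx)→840, (F,hash)→1020, (F,nl_idx)→1350, (B,merge)→1830, (F,merge)→1920, (B,hash)→2520 …(+2); best=840 via (B,nl_idx)
  {BD}: card=6000; try (B,hash)→3200, (D,merge)→5500, (B,merge)→5750, (D,hash)→7500, (B,nl_idx)→9600, (D,nl)→60150 …(+1); best=3200 via (B,hash)
  {CD}: card=16000; try (C,hash)→1920, (D,merge)→4720, (C,merge)→5040, (D,hash)→7360, (D,nl)→32080, (C,nl)→32400; best=1920 via (C,hash)
  {CE}: card=3000; try (C,hash)→1420, (E,merge)→2070, (C,merge)→2140, (E,hash)→2560, (E,nl)→12080, (C,nl)→12150; best=1420 via (C,hash)
  {AE}: card=750; try (A,nl_idx)→2100, (E,hash)→2800, (A,merge)→3300, (E,merge)→3350, (A,hash)→3500, (A,nl)→30150 …(+1); best=2100 via (A,nl_idx)
  {BDF}: card=12000; try (D,merge)→7840, (D,hash)→8340, (F,hash)→9920, (F,nl_idx)→51200, (F,merge)→87620, (D,nl)→120840 …(+1); best=7840 via (D,merge)
  {BCD}: card=240000; try (C,hash)→10320, (B,hash)→20320, (C,merge)→87840, (B,merge)→243270, (B,nl_idx)→369920, (C,nl)→483200 …(+1); best=10320 via (C,hash)
  {CDE}: card=600000; try (D,hash)→11620, (E,hash)→20320, (D,merge)→44420, (E,merge)→243270, (D,nl)→1201420, (E,nl)→2401920; best=11620 via (D,hash)
  {ACE}: card=15000; try (C,hash)→3970, (A,hash)→7620, (C,merge)→10990, (A,nl_idx)→40420, (A,merge)→42220, (C,nl)→62100 …(+1); best=3970 via (C,hash)
  {BCDF}: card=480000; try (C,hash)→20960, (C,merge)→188480, (F,hash)→251040, (C,nl)→967840, (F,nl_idx)→1930320, (F,merge)→4570740 …(+1); best=20960 via (C,hash)
  {BCDE}: card=9000000; try (E,hash)→252720, (B,hash)→614020, (E,merge)→4571670, (B,merge)→12612970, (B,nl_idx)→13811620, (E,nl)→36010320 …(+1); best=252720 via (E,hash)
  {ACDE}: card=3000000; try (D,hash)→26170, (D,merge)→232970, (A,hash)→614820, (D,nl)→6003970, (A,nl_idx)→7811620, (A,merge)→12613420 …(+1); best=26170 via (D,hash)
  {BCDEF}: card=18000000; try (E,hash)→503360, (F,hash)→9253440, (E,merge)→9622310, (E,nl)→72020960, (F,nl_idx)→72252720, (F,merge)→225253140 …(+1); best=503360 via (E,hash)
  {ABCDE}: card=45000000; try (B,hash)→3028570, (A,hash)→9255920, (B,nl_idx)→69026170, (B,merge)→69027520, (A,nl_idx)→117252720, (A,merge)→225254520 …(+2); best=3028570 via (B,hash)
  {ABCDEF}: card=90000000; try (A,hash)→18506560, (F,hash)→48029290, (A,nl_idx)→234503360, (F,nl_idx)→363028570, (A,merge)→468505160, (F,merge)→1218028990 …(+2); best=18506560 via (A,hash)

cost=18506560; order=F,B,D,C,E,A; methods=nl_idx,merge,hash,hash,hash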